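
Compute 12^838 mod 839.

12^1 ≡ 12 (mod 839)
12^2 ≡ 12^2 = 144 ≡ 144 (mod 839)
12^4 ≡ 144^2 = 20736 ≡ 600 (mod 839)
12^8 ≡ 600^2 = 360000 ≡ 69 (mod 839)
12^16 ≡ 69^2 = 4761 ≡ 566 (mod 839)
12^32 ≡ 566^2 = 320356 ≡ 697 (mod 839)
12^64 ≡ 697^2 = 485809 ≡ 28 (mod 839)
12^128 ≡ 28^2 = 784 ≡ 784 (mod 839)
12^256 ≡ 784^2 = 614656 ≡ 508 (mod 839)
12^512 ≡ 508^2 = 258064 ≡ 491 (mod 839)
838 = 512 + 256 + 64 + 4 + 2 in binary powers of 2.
So 12^838 ≡ 491 · 508 · 28 · 600 · 144 ≡ 1 (mod 839).
Since the result is 1, base 12 gives no evidence that 839 is composite.

1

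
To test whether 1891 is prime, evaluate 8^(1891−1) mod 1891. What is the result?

8^1 ≡ 8 (mod 1891)
8^2 ≡ 8^2 = 64 ≡ 64 (mod 1891)
8^4 ≡ 64^2 = 4096 ≡ 314 (mod 1891)
8^8 ≡ 314^2 = 98596 ≡ 264 (mod 1891)
8^16 ≡ 264^2 = 69696 ≡ 1620 (mod 1891)
8^32 ≡ 1620^2 = 2624400 ≡ 1583 (mod 1891)
8^64 ≡ 1583^2 = 2505889 ≡ 314 (mod 1891)
8^128 ≡ 314^2 = 98596 ≡ 264 (mod 1891)
8^256 ≡ 264^2 = 69696 ≡ 1620 (mod 1891)
8^512 ≡ 1620^2 = 2624400 ≡ 1583 (mod 1891)
8^1024 ≡ 1583^2 = 2505889 ≡ 314 (mod 1891)
1890 = 1024 + 512 + 256 + 64 + 32 + 2 in binary powers of 2.
So 8^1890 ≡ 314 · 1583 · 1620 · 314 · 1583 · 64 ≡ 1768 (mod 1891).
Since 1768 ≠ 1, base 8 is a Fermat witness: 1891 is composite.

1768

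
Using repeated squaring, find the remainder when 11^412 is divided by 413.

263

11^1 ≡ 11 (mod 413)
11^2 ≡ 11^2 = 121 ≡ 121 (mod 413)
11^4 ≡ 121^2 = 14641 ≡ 186 (mod 413)
11^8 ≡ 186^2 = 34596 ≡ 317 (mod 413)
11^16 ≡ 317^2 = 100489 ≡ 130 (mod 413)
11^32 ≡ 130^2 = 16900 ≡ 380 (mod 413)
11^64 ≡ 380^2 = 144400 ≡ 263 (mod 413)
11^128 ≡ 263^2 = 69169 ≡ 198 (mod 413)
11^256 ≡ 198^2 = 39204 ≡ 382 (mod 413)
412 = 256 + 128 + 16 + 8 + 4 in binary powers of 2.
So 11^412 ≡ 382 · 198 · 130 · 317 · 186 ≡ 263 (mod 413).
Since 263 ≠ 1, base 11 is a Fermat witness: 413 is composite.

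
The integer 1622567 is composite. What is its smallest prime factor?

83

1622567 is odd.
Digit sum 29, not divisible by 3.
Ends in 7: not divisible by 5.
7: 1622567 = 7·231795 + 2
11: 1622567 = 11·147506 + 1
13: 1622567 = 13·124812 + 11
17: 1622567 = 17·95445 + 2
19: 1622567 = 19·85398 + 5
23: 1622567 = 23·70546 + 9
29: 1622567 = 29·55950 + 17
31: 1622567 = 31·52340 + 27
37: 1622567 = 37·43853 + 6
41: 1622567 = 41·39574 + 33
43: 1622567 = 43·37734 + 5
47: 1622567 = 47·34522 + 33
53: 1622567 = 53·30614 + 25
59: 1622567 = 59·27501 + 8
61: 1622567 = 61·26599 + 28
67: 1622567 = 67·24217 + 28
71: 1622567 = 71·22853 + 4
73: 1622567 = 73·22226 + 69
79: 1622567 = 79·20538 + 65
83: 1622567 = 83·19549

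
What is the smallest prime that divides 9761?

9761 is odd.
Digit sum 23, not divisible by 3.
Ends in 1: not divisible by 5.
7: 9761 = 7·1394 + 3
11: 9761 = 11·887 + 4
13: 9761 = 13·750 + 11
17: 9761 = 17·574 + 3
19: 9761 = 19·513 + 14
23: 9761 = 23·424 + 9
29: 9761 = 29·336 + 17
31: 9761 = 31·314 + 27
37: 9761 = 37·263 + 30
41: 9761 = 41·238 + 3
43: 9761 = 43·227

43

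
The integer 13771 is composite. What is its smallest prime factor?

13771 is odd.
Digit sum 19, not divisible by 3.
Ends in 1: not divisible by 5.
7: 13771 = 7·1967 + 2
11: 13771 = 11·1251 + 10
13: 13771 = 13·1059 + 4
17: 13771 = 17·810 + 1
19: 13771 = 19·724 + 15
23: 13771 = 23·598 + 17
29: 13771 = 29·474 + 25
31: 13771 = 31·444 + 7
37: 13771 = 37·372 + 7
41: 13771 = 41·335 + 36
43: 13771 = 43·320 + 11
47: 13771 = 47·293

47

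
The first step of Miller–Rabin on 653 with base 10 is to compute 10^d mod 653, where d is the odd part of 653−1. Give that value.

653 − 1 = 652 = 2^2 · 163, so d = 163.
10^1 ≡ 10 (mod 653)
10^2 ≡ 10^2 = 100 ≡ 100 (mod 653)
10^4 ≡ 100^2 = 10000 ≡ 205 (mod 653)
10^8 ≡ 205^2 = 42025 ≡ 233 (mod 653)
10^16 ≡ 233^2 = 54289 ≡ 90 (mod 653)
10^32 ≡ 90^2 = 8100 ≡ 264 (mod 653)
10^64 ≡ 264^2 = 69696 ≡ 478 (mod 653)
10^128 ≡ 478^2 = 228484 ≡ 587 (mod 653)
163 = 128 + 32 + 2 + 1 in binary powers of 2.
So 10^163 ≡ 587 · 264 · 100 · 10 ≡ 652 (mod 653).
Since 10^d ≡ 652 (mod 653), base 10 does not prove 653 composite.

652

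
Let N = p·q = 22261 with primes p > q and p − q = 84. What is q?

113

Since p = q + 84, we have 22261 = q(q + 84), so q² + 84q − 22261 = 0.
Discriminant: 84² + 4·22261 = 7056 + 89044 = 96100; √96100 = 310.
q = (−84 + 310)/2 = 113, and p = q + 84 = 197.
Check: 113 · 197 = 22261.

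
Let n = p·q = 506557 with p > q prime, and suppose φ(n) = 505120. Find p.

821

φ(n) = (p−1)(q−1) = n − (p+q) + 1, so p + q = 506557 − 505120 + 1 = 1438.
p and q are the roots of t² − 1438t + 506557 = 0.
Discriminant: 1438² − 4·506557 = 2067844 − 2026228 = 41616; √41616 = 204.
q = (1438 − 204)/2 = 617, p = (1438 + 204)/2 = 821.
Check: 617 · 821 = 506557.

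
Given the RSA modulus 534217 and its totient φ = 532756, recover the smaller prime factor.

φ(n) = (p−1)(q−1) = n − (p+q) + 1, so p + q = 534217 − 532756 + 1 = 1462.
p and q are the roots of t² − 1462t + 534217 = 0.
Discriminant: 1462² − 4·534217 = 2137444 − 2136868 = 576; √576 = 24.
q = (1462 − 24)/2 = 719, p = (1462 + 24)/2 = 743.
Check: 719 · 743 = 534217.

719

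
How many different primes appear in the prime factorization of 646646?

646646 = 2 · 323323
323323 = 7 · 46189
46189 = 11 · 4199
4199 = 13 · 323
323 = 17 · 19
646646 = 2 · 7 · 11 · 13 · 17 · 19, which has 6 distinct prime factors.

6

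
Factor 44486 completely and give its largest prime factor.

44486 = 2 · 22243
22243 = 13 · 1711
1711 = 29 · 59
59 is prime.
So 44486 = 2 · 13 · 29 · 59; the largest prime factor is 59.

59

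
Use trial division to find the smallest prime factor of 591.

591 is odd.
Digit sum 15, divisible by 3.

3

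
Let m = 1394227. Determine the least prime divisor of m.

1394227 is odd.
Digit sum 28, not divisible by 3.
Ends in 7: not divisible by 5.
7: 1394227 = 7·199175 + 2
11: 1394227 = 11·126747 + 10
13: 1394227 = 13·107248 + 3
17: 1394227 = 17·82013 + 6
19: 1394227 = 19·73380 + 7
23: 1394227 = 23·60618 + 13
29: 1394227 = 29·48076 + 23
31: 1394227 = 31·44975 + 2
37: 1394227 = 37·37681 + 30
41: 1394227 = 41·34005 + 22
43: 1394227 = 43·32423 + 38
47: 1394227 = 47·29664 + 19
53: 1394227 = 53·26306 + 9
59: 1394227 = 59·23630 + 57
61: 1394227 = 61·22856 + 11
67: 1394227 = 67·20809 + 24
71: 1394227 = 71·19637

71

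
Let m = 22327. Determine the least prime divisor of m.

22327 is odd.
Digit sum 16, not divisible by 3.
Ends in 7: not divisible by 5.
7: 22327 = 7·3189 + 4
11: 22327 = 11·2029 + 8
13: 22327 = 13·1717 + 6
17: 22327 = 17·1313 + 6
19: 22327 = 19·1175 + 2
23: 22327 = 23·970 + 17
29: 22327 = 29·769 + 26
31: 22327 = 31·720 + 7
37: 22327 = 37·603 + 16
41: 22327 = 41·544 + 23
43: 22327 = 43·519 + 10
47: 22327 = 47·475 + 2
53: 22327 = 53·421 + 14
59: 22327 = 59·378 + 25
61: 22327 = 61·366 + 1
67: 22327 = 67·333 + 16
71: 22327 = 71·314 + 33
73: 22327 = 73·305 + 62
79: 22327 = 79·282 + 49
83: 22327 = 83·269

83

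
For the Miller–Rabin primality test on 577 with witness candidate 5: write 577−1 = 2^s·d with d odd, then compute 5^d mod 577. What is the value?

577 − 1 = 576 = 2^6 · 9, so d = 9.
5^1 ≡ 5 (mod 577)
5^2 ≡ 5^2 = 25 ≡ 25 (mod 577)
5^4 ≡ 25^2 = 625 ≡ 48 (mod 577)
5^8 ≡ 48^2 = 2304 ≡ 573 (mod 577)
9 = 8 + 1 in binary powers of 2.
So 5^9 ≡ 573 · 5 ≡ 557 (mod 577).
Squaring chain: 557 → 400 → 171 → 391 → 553 → 576; reaches −1, so base 5 does not prove 577 composite.

557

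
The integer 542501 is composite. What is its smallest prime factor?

542501 is odd.
Digit sum 17, not divisible by 3.
Ends in 1: not divisible by 5.
7: 542501 = 7·77500 + 1
11: 542501 = 11·49318 + 3
13: 542501 = 13·41730 + 11
17: 542501 = 17·31911 + 14
19: 542501 = 19·28552 + 13
23: 542501 = 23·23587

23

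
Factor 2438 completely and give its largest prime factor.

53

2438 = 2 · 1219
1219 = 23 · 53
53 is prime.
So 2438 = 2 · 23 · 53; the largest prime factor is 53.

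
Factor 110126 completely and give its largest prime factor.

79

110126 = 2 · 55063
55063 = 17 · 3239
3239 = 41 · 79
79 is prime.
So 110126 = 2 · 17 · 41 · 79; the largest prime factor is 79.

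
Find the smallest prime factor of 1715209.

1715209 is odd.
Digit sum 25, not divisible by 3.
Ends in 9: not divisible by 5.
7: 1715209 = 7·245029 + 6
11: 1715209 = 11·155928 + 1
13: 1715209 = 13·131939 + 2
17: 1715209 = 17·100894 + 11
19: 1715209 = 19·90274 + 3
23: 1715209 = 23·74574 + 7
29: 1715209 = 29·59145 + 4
31: 1715209 = 31·55329 + 10
37: 1715209 = 37·46357

37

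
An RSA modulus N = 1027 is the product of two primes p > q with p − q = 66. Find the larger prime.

79

Since p = q + 66, we have 1027 = q(q + 66), so q² + 66q − 1027 = 0.
Discriminant: 66² + 4·1027 = 4356 + 4108 = 8464; √8464 = 92.
q = (−66 + 92)/2 = 13, and p = q + 66 = 79.
Check: 13 · 79 = 1027.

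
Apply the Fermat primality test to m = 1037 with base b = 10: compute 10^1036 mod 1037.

10^1 ≡ 10 (mod 1037)
10^2 ≡ 10^2 = 100 ≡ 100 (mod 1037)
10^4 ≡ 100^2 = 10000 ≡ 667 (mod 1037)
10^8 ≡ 667^2 = 444889 ≡ 16 (mod 1037)
10^16 ≡ 16^2 = 256 ≡ 256 (mod 1037)
10^32 ≡ 256^2 = 65536 ≡ 205 (mod 1037)
10^64 ≡ 205^2 = 42025 ≡ 545 (mod 1037)
10^128 ≡ 545^2 = 297025 ≡ 443 (mod 1037)
10^256 ≡ 443^2 = 196249 ≡ 256 (mod 1037)
10^512 ≡ 256^2 = 65536 ≡ 205 (mod 1037)
10^1024 ≡ 205^2 = 42025 ≡ 545 (mod 1037)
1036 = 1024 + 8 + 4 in binary powers of 2.
So 10^1036 ≡ 545 · 16 · 667 ≡ 744 (mod 1037).
Since 744 ≠ 1, base 10 is a Fermat witness: 1037 is composite.

744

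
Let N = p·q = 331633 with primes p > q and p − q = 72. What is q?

Since p = q + 72, we have 331633 = q(q + 72), so q² + 72q − 331633 = 0.
Discriminant: 72² + 4·331633 = 5184 + 1326532 = 1331716; √1331716 = 1154.
q = (−72 + 1154)/2 = 541, and p = q + 72 = 613.
Check: 541 · 613 = 331633.

541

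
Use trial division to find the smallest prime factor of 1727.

1727 is odd.
Digit sum 17, not divisible by 3.
Ends in 7: not divisible by 5.
7: 1727 = 7·246 + 5
11: 1727 = 11·157

11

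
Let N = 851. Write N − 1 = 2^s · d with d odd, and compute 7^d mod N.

851 − 1 = 850 = 2^1 · 425, so d = 425.
7^1 ≡ 7 (mod 851)
7^2 ≡ 7^2 = 49 ≡ 49 (mod 851)
7^4 ≡ 49^2 = 2401 ≡ 699 (mod 851)
7^8 ≡ 699^2 = 488601 ≡ 127 (mod 851)
7^16 ≡ 127^2 = 16129 ≡ 811 (mod 851)
7^32 ≡ 811^2 = 657721 ≡ 749 (mod 851)
7^64 ≡ 749^2 = 561001 ≡ 192 (mod 851)
7^128 ≡ 192^2 = 36864 ≡ 271 (mod 851)
7^256 ≡ 271^2 = 73441 ≡ 255 (mod 851)
425 = 256 + 128 + 32 + 8 + 1 in binary powers of 2.
So 7^425 ≡ 255 · 271 · 749 · 127 · 7 ≡ 419 (mod 851).
Squaring chain: 419; never reaches −1, so base 7 is a Miller–Rabin witness that 851 is composite.

419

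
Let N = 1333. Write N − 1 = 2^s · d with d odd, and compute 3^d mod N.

1333 − 1 = 1332 = 2^2 · 333, so d = 333.
3^1 ≡ 3 (mod 1333)
3^2 ≡ 3^2 = 9 ≡ 9 (mod 1333)
3^4 ≡ 9^2 = 81 ≡ 81 (mod 1333)
3^8 ≡ 81^2 = 6561 ≡ 1229 (mod 1333)
3^16 ≡ 1229^2 = 1510441 ≡ 152 (mod 1333)
3^32 ≡ 152^2 = 23104 ≡ 443 (mod 1333)
3^64 ≡ 443^2 = 196249 ≡ 298 (mod 1333)
3^128 ≡ 298^2 = 88804 ≡ 826 (mod 1333)
3^256 ≡ 826^2 = 682276 ≡ 1113 (mod 1333)
333 = 256 + 64 + 8 + 4 + 1 in binary powers of 2.
So 3^333 ≡ 1113 · 298 · 1229 · 81 · 3 ≡ 1298 (mod 1333).
Squaring chain: 1298 → 1225; never reaches −1, so base 3 is a Miller–Rabin witness that 1333 is composite.

1298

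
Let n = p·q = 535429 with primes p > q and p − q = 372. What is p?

941

Since p = q + 372, we have 535429 = q(q + 372), so q² + 372q − 535429 = 0.
Discriminant: 372² + 4·535429 = 138384 + 2141716 = 2280100; √2280100 = 1510.
q = (−372 + 1510)/2 = 569, and p = q + 372 = 941.
Check: 569 · 941 = 535429.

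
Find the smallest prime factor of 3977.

3977 is odd.
Digit sum 26, not divisible by 3.
Ends in 7: not divisible by 5.
7: 3977 = 7·568 + 1
11: 3977 = 11·361 + 6
13: 3977 = 13·305 + 12
17: 3977 = 17·233 + 16
19: 3977 = 19·209 + 6
23: 3977 = 23·172 + 21
29: 3977 = 29·137 + 4
31: 3977 = 31·128 + 9
37: 3977 = 37·107 + 18
41: 3977 = 41·97

41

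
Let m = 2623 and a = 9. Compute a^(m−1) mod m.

9^1 ≡ 9 (mod 2623)
9^2 ≡ 9^2 = 81 ≡ 81 (mod 2623)
9^4 ≡ 81^2 = 6561 ≡ 1315 (mod 2623)
9^8 ≡ 1315^2 = 1729225 ≡ 668 (mod 2623)
9^16 ≡ 668^2 = 446224 ≡ 314 (mod 2623)
9^32 ≡ 314^2 = 98596 ≡ 1545 (mod 2623)
9^64 ≡ 1545^2 = 2387025 ≡ 95 (mod 2623)
9^128 ≡ 95^2 = 9025 ≡ 1156 (mod 2623)
9^256 ≡ 1156^2 = 1336336 ≡ 1229 (mod 2623)
9^512 ≡ 1229^2 = 1510441 ≡ 2216 (mod 2623)
9^1024 ≡ 2216^2 = 4910656 ≡ 400 (mod 2623)
9^2048 ≡ 400^2 = 160000 ≡ 2620 (mod 2623)
2622 = 2048 + 512 + 32 + 16 + 8 + 4 + 2 in binary powers of 2.
So 9^2622 ≡ 2620 · 2216 · 1545 · 314 · 668 · 1315 · 81 ≡ 752 (mod 2623).
Since 752 ≠ 1, base 9 is a Fermat witness: 2623 is composite.

752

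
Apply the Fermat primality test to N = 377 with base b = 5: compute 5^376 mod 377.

326

5^1 ≡ 5 (mod 377)
5^2 ≡ 5^2 = 25 ≡ 25 (mod 377)
5^4 ≡ 25^2 = 625 ≡ 248 (mod 377)
5^8 ≡ 248^2 = 61504 ≡ 53 (mod 377)
5^16 ≡ 53^2 = 2809 ≡ 170 (mod 377)
5^32 ≡ 170^2 = 28900 ≡ 248 (mod 377)
5^64 ≡ 248^2 = 61504 ≡ 53 (mod 377)
5^128 ≡ 53^2 = 2809 ≡ 170 (mod 377)
5^256 ≡ 170^2 = 28900 ≡ 248 (mod 377)
376 = 256 + 64 + 32 + 16 + 8 in binary powers of 2.
So 5^376 ≡ 248 · 53 · 248 · 170 · 53 ≡ 326 (mod 377).
Since 326 ≠ 1, base 5 is a Fermat witness: 377 is composite.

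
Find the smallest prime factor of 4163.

4163 is odd.
Digit sum 14, not divisible by 3.
Ends in 3: not divisible by 5.
7: 4163 = 7·594 + 5
11: 4163 = 11·378 + 5
13: 4163 = 13·320 + 3
17: 4163 = 17·244 + 15
19: 4163 = 19·219 + 2
23: 4163 = 23·181

23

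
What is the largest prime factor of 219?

73

219 = 3 · 73
73 is prime.
So 219 = 3 · 73; the largest prime factor is 73.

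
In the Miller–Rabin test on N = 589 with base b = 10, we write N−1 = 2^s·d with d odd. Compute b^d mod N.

221

589 − 1 = 588 = 2^2 · 147, so d = 147.
10^1 ≡ 10 (mod 589)
10^2 ≡ 10^2 = 100 ≡ 100 (mod 589)
10^4 ≡ 100^2 = 10000 ≡ 576 (mod 589)
10^8 ≡ 576^2 = 331776 ≡ 169 (mod 589)
10^16 ≡ 169^2 = 28561 ≡ 289 (mod 589)
10^32 ≡ 289^2 = 83521 ≡ 472 (mod 589)
10^64 ≡ 472^2 = 222784 ≡ 142 (mod 589)
10^128 ≡ 142^2 = 20164 ≡ 138 (mod 589)
147 = 128 + 16 + 2 + 1 in binary powers of 2.
So 10^147 ≡ 138 · 289 · 100 · 10 ≡ 221 (mod 589).
Squaring chain: 221 → 543; never reaches −1, so base 10 is a Miller–Rabin witness that 589 is composite.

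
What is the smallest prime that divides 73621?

73621 is odd.
Digit sum 19, not divisible by 3.
Ends in 1: not divisible by 5.
7: 73621 = 7·10517 + 2
11: 73621 = 11·6692 + 9
13: 73621 = 13·5663 + 2
17: 73621 = 17·4330 + 11
19: 73621 = 19·3874 + 15
23: 73621 = 23·3200 + 21
29: 73621 = 29·2538 + 19
31: 73621 = 31·2374 + 27
37: 73621 = 37·1989 + 28
41: 73621 = 41·1795 + 26
43: 73621 = 43·1712 + 5
47: 73621 = 47·1566 + 19
53: 73621 = 53·1389 + 4
59: 73621 = 59·1247 + 48
61: 73621 = 61·1206 + 55
67: 73621 = 67·1098 + 55
71: 73621 = 71·1036 + 65
73: 73621 = 73·1008 + 37
79: 73621 = 79·931 + 72
83: 73621 = 83·887

83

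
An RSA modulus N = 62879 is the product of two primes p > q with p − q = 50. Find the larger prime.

277

Since p = q + 50, we have 62879 = q(q + 50), so q² + 50q − 62879 = 0.
Discriminant: 50² + 4·62879 = 2500 + 251516 = 254016; √254016 = 504.
q = (−50 + 504)/2 = 227, and p = q + 50 = 277.
Check: 227 · 277 = 62879.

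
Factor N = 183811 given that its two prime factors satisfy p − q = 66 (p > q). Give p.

Since p = q + 66, we have 183811 = q(q + 66), so q² + 66q − 183811 = 0.
Discriminant: 66² + 4·183811 = 4356 + 735244 = 739600; √739600 = 860.
q = (−66 + 860)/2 = 397, and p = q + 66 = 463.
Check: 397 · 463 = 183811.

463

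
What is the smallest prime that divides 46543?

46543 is odd.
Digit sum 22, not divisible by 3.
Ends in 3: not divisible by 5.
7: 46543 = 7·6649

7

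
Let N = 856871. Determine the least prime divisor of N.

31

856871 is odd.
Digit sum 35, not divisible by 3.
Ends in 1: not divisible by 5.
7: 856871 = 7·122410 + 1
11: 856871 = 11·77897 + 4
13: 856871 = 13·65913 + 2
17: 856871 = 17·50404 + 3
19: 856871 = 19·45098 + 9
23: 856871 = 23·37255 + 6
29: 856871 = 29·29547 + 8
31: 856871 = 31·27641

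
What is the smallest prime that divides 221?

221 is odd.
Digit sum 5, not divisible by 3.
Ends in 1: not divisible by 5.
7: 221 = 7·31 + 4
11: 221 = 11·20 + 1
13: 221 = 13·17

13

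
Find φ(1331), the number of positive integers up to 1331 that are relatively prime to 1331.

1210

Factor: 1331 = 11^3.
φ(1331) = 11^2·(11−1) = 1210.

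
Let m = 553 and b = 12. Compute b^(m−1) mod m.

12^1 ≡ 12 (mod 553)
12^2 ≡ 12^2 = 144 ≡ 144 (mod 553)
12^4 ≡ 144^2 = 20736 ≡ 275 (mod 553)
12^8 ≡ 275^2 = 75625 ≡ 417 (mod 553)
12^16 ≡ 417^2 = 173889 ≡ 247 (mod 553)
12^32 ≡ 247^2 = 61009 ≡ 179 (mod 553)
12^64 ≡ 179^2 = 32041 ≡ 520 (mod 553)
12^128 ≡ 520^2 = 270400 ≡ 536 (mod 553)
12^256 ≡ 536^2 = 287296 ≡ 289 (mod 553)
12^512 ≡ 289^2 = 83521 ≡ 18 (mod 553)
552 = 512 + 32 + 8 in binary powers of 2.
So 12^552 ≡ 18 · 179 · 417 ≡ 337 (mod 553).
Since 337 ≠ 1, base 12 is a Fermat witness: 553 is composite.

337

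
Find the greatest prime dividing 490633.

73

490633 = 11 · 44603
44603 = 13 · 3431
3431 = 47 · 73
73 is prime.
So 490633 = 11 · 13 · 47 · 73; the largest prime factor is 73.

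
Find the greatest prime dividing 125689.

125689 = 37 · 3397
3397 = 43 · 79
79 is prime.
So 125689 = 37 · 43 · 79; the largest prime factor is 79.

79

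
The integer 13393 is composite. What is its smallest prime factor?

59

13393 is odd.
Digit sum 19, not divisible by 3.
Ends in 3: not divisible by 5.
7: 13393 = 7·1913 + 2
11: 13393 = 11·1217 + 6
13: 13393 = 13·1030 + 3
17: 13393 = 17·787 + 14
19: 13393 = 19·704 + 17
23: 13393 = 23·582 + 7
29: 13393 = 29·461 + 24
31: 13393 = 31·432 + 1
37: 13393 = 37·361 + 36
41: 13393 = 41·326 + 27
43: 13393 = 43·311 + 20
47: 13393 = 47·284 + 45
53: 13393 = 53·252 + 37
59: 13393 = 59·227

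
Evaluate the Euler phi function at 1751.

1632

Factor: 1751 = 17 · 103.
φ(1751) = (17−1) · (103−1) = 16 · 102 = 1632.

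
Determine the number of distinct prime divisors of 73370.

5

73370 = 2 · 36685
36685 = 5 · 7337
7337 = 11 · 667
667 = 23 · 29
73370 = 2 · 5 · 11 · 23 · 29, which has 5 distinct prime factors.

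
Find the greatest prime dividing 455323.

71

455323 = 11 · 41393
41393 = 11 · 3763
3763 = 53 · 71
71 is prime.
So 455323 = 11^2 · 53 · 71; the largest prime factor is 71.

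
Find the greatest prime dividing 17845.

17845 = 5 · 3569
3569 = 43 · 83
83 is prime.
So 17845 = 5 · 43 · 83; the largest prime factor is 83.

83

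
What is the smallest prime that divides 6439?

47

6439 is odd.
Digit sum 22, not divisible by 3.
Ends in 9: not divisible by 5.
7: 6439 = 7·919 + 6
11: 6439 = 11·585 + 4
13: 6439 = 13·495 + 4
17: 6439 = 17·378 + 13
19: 6439 = 19·338 + 17
23: 6439 = 23·279 + 22
29: 6439 = 29·222 + 1
31: 6439 = 31·207 + 22
37: 6439 = 37·174 + 1
41: 6439 = 41·157 + 2
43: 6439 = 43·149 + 32
47: 6439 = 47·137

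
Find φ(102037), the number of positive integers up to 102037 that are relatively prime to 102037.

Factor: 102037 = 13 · 47 · 167.
φ(102037) = (13−1) · (47−1) · (167−1) = 12 · 46 · 166 = 91632.

91632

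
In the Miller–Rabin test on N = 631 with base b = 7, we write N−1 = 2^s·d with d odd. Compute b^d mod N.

630

631 − 1 = 630 = 2^1 · 315, so d = 315.
7^1 ≡ 7 (mod 631)
7^2 ≡ 7^2 = 49 ≡ 49 (mod 631)
7^4 ≡ 49^2 = 2401 ≡ 508 (mod 631)
7^8 ≡ 508^2 = 258064 ≡ 616 (mod 631)
7^16 ≡ 616^2 = 379456 ≡ 225 (mod 631)
7^32 ≡ 225^2 = 50625 ≡ 145 (mod 631)
7^64 ≡ 145^2 = 21025 ≡ 202 (mod 631)
7^128 ≡ 202^2 = 40804 ≡ 420 (mod 631)
7^256 ≡ 420^2 = 176400 ≡ 351 (mod 631)
315 = 256 + 32 + 16 + 8 + 2 + 1 in binary powers of 2.
So 7^315 ≡ 351 · 145 · 225 · 616 · 49 · 7 ≡ 630 (mod 631).
Since 7^d ≡ 630 (mod 631), base 7 does not prove 631 composite.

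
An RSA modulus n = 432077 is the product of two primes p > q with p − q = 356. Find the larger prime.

Since p = q + 356, we have 432077 = q(q + 356), so q² + 356q − 432077 = 0.
Discriminant: 356² + 4·432077 = 126736 + 1728308 = 1855044; √1855044 = 1362.
q = (−356 + 1362)/2 = 503, and p = q + 356 = 859.
Check: 503 · 859 = 432077.

859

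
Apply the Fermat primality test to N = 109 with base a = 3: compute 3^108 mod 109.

3^1 ≡ 3 (mod 109)
3^2 ≡ 3^2 = 9 ≡ 9 (mod 109)
3^4 ≡ 9^2 = 81 ≡ 81 (mod 109)
3^8 ≡ 81^2 = 6561 ≡ 21 (mod 109)
3^16 ≡ 21^2 = 441 ≡ 5 (mod 109)
3^32 ≡ 5^2 = 25 ≡ 25 (mod 109)
3^64 ≡ 25^2 = 625 ≡ 80 (mod 109)
108 = 64 + 32 + 8 + 4 in binary powers of 2.
So 3^108 ≡ 80 · 25 · 21 · 81 ≡ 1 (mod 109).
Since the result is 1, base 3 gives no evidence that 109 is composite.

1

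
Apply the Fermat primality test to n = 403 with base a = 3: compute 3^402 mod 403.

287

3^1 ≡ 3 (mod 403)
3^2 ≡ 3^2 = 9 ≡ 9 (mod 403)
3^4 ≡ 9^2 = 81 ≡ 81 (mod 403)
3^8 ≡ 81^2 = 6561 ≡ 113 (mod 403)
3^16 ≡ 113^2 = 12769 ≡ 276 (mod 403)
3^32 ≡ 276^2 = 76176 ≡ 9 (mod 403)
3^64 ≡ 9^2 = 81 ≡ 81 (mod 403)
3^128 ≡ 81^2 = 6561 ≡ 113 (mod 403)
3^256 ≡ 113^2 = 12769 ≡ 276 (mod 403)
402 = 256 + 128 + 16 + 2 in binary powers of 2.
So 3^402 ≡ 276 · 113 · 276 · 9 ≡ 287 (mod 403).
Since 287 ≠ 1, base 3 is a Fermat witness: 403 is composite.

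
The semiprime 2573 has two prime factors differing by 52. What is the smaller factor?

Since p = q + 52, we have 2573 = q(q + 52), so q² + 52q − 2573 = 0.
Discriminant: 52² + 4·2573 = 2704 + 10292 = 12996; √12996 = 114.
q = (−52 + 114)/2 = 31, and p = q + 52 = 83.
Check: 31 · 83 = 2573.

31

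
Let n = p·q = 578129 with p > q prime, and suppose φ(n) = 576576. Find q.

φ(n) = (p−1)(q−1) = n − (p+q) + 1, so p + q = 578129 − 576576 + 1 = 1554.
p and q are the roots of t² − 1554t + 578129 = 0.
Discriminant: 1554² − 4·578129 = 2414916 − 2312516 = 102400; √102400 = 320.
q = (1554 − 320)/2 = 617, p = (1554 + 320)/2 = 937.
Check: 617 · 937 = 578129.

617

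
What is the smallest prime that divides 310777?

310777 is odd.
Digit sum 25, not divisible by 3.
Ends in 7: not divisible by 5.
7: 310777 = 7·44396 + 5
11: 310777 = 11·28252 + 5
13: 310777 = 13·23905 + 12
17: 310777 = 17·18281

17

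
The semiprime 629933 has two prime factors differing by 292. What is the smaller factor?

661

Since p = q + 292, we have 629933 = q(q + 292), so q² + 292q − 629933 = 0.
Discriminant: 292² + 4·629933 = 85264 + 2519732 = 2604996; √2604996 = 1614.
q = (−292 + 1614)/2 = 661, and p = q + 292 = 953.
Check: 661 · 953 = 629933.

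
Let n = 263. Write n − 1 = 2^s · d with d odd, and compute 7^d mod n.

262

263 − 1 = 262 = 2^1 · 131, so d = 131.
7^1 ≡ 7 (mod 263)
7^2 ≡ 7^2 = 49 ≡ 49 (mod 263)
7^4 ≡ 49^2 = 2401 ≡ 34 (mod 263)
7^8 ≡ 34^2 = 1156 ≡ 104 (mod 263)
7^16 ≡ 104^2 = 10816 ≡ 33 (mod 263)
7^32 ≡ 33^2 = 1089 ≡ 37 (mod 263)
7^64 ≡ 37^2 = 1369 ≡ 54 (mod 263)
7^128 ≡ 54^2 = 2916 ≡ 23 (mod 263)
131 = 128 + 2 + 1 in binary powers of 2.
So 7^131 ≡ 23 · 49 · 7 ≡ 262 (mod 263).
Since 7^d ≡ 262 (mod 263), base 7 does not prove 263 composite.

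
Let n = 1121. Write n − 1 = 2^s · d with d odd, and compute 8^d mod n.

1121 − 1 = 1120 = 2^5 · 35, so d = 35.
8^1 ≡ 8 (mod 1121)
8^2 ≡ 8^2 = 64 ≡ 64 (mod 1121)
8^4 ≡ 64^2 = 4096 ≡ 733 (mod 1121)
8^8 ≡ 733^2 = 537289 ≡ 330 (mod 1121)
8^16 ≡ 330^2 = 108900 ≡ 163 (mod 1121)
8^32 ≡ 163^2 = 26569 ≡ 786 (mod 1121)
35 = 32 + 2 + 1 in binary powers of 2.
So 8^35 ≡ 786 · 64 · 8 ≡ 1114 (mod 1121).
Squaring chain: 1114 → 49 → 159 → 619 → 900; never reaches −1, so base 8 is a Miller–Rabin witness that 1121 is composite.

1114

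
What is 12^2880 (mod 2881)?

12^1 ≡ 12 (mod 2881)
12^2 ≡ 12^2 = 144 ≡ 144 (mod 2881)
12^4 ≡ 144^2 = 20736 ≡ 569 (mod 2881)
12^8 ≡ 569^2 = 323761 ≡ 1089 (mod 2881)
12^16 ≡ 1089^2 = 1185921 ≡ 1830 (mod 2881)
12^32 ≡ 1830^2 = 3348900 ≡ 1178 (mod 2881)
12^64 ≡ 1178^2 = 1387684 ≡ 1923 (mod 2881)
12^128 ≡ 1923^2 = 3697929 ≡ 1606 (mod 2881)
12^256 ≡ 1606^2 = 2579236 ≡ 741 (mod 2881)
12^512 ≡ 741^2 = 549081 ≡ 1691 (mod 2881)
12^1024 ≡ 1691^2 = 2859481 ≡ 1529 (mod 2881)
12^2048 ≡ 1529^2 = 2337841 ≡ 1350 (mod 2881)
2880 = 2048 + 512 + 256 + 64 in binary powers of 2.
So 12^2880 ≡ 1350 · 1691 · 741 · 1923 ≡ 2744 (mod 2881).
Since 2744 ≠ 1, base 12 is a Fermat witness: 2881 is composite.

2744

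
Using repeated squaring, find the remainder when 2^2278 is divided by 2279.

2^1 ≡ 2 (mod 2279)
2^2 ≡ 2^2 = 4 ≡ 4 (mod 2279)
2^4 ≡ 4^2 = 16 ≡ 16 (mod 2279)
2^8 ≡ 16^2 = 256 ≡ 256 (mod 2279)
2^16 ≡ 256^2 = 65536 ≡ 1724 (mod 2279)
2^32 ≡ 1724^2 = 2972176 ≡ 360 (mod 2279)
2^64 ≡ 360^2 = 129600 ≡ 1976 (mod 2279)
2^128 ≡ 1976^2 = 3904576 ≡ 649 (mod 2279)
2^256 ≡ 649^2 = 421201 ≡ 1865 (mod 2279)
2^512 ≡ 1865^2 = 3478225 ≡ 471 (mod 2279)
2^1024 ≡ 471^2 = 221841 ≡ 778 (mod 2279)
2^2048 ≡ 778^2 = 605284 ≡ 1349 (mod 2279)
2278 = 2048 + 128 + 64 + 32 + 4 + 2 in binary powers of 2.
So 2^2278 ≡ 1349 · 649 · 1976 · 360 · 16 · 4 ≡ 78 (mod 2279).
Since 78 ≠ 1, base 2 is a Fermat witness: 2279 is composite.

78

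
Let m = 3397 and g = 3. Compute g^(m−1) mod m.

3^1 ≡ 3 (mod 3397)
3^2 ≡ 3^2 = 9 ≡ 9 (mod 3397)
3^4 ≡ 9^2 = 81 ≡ 81 (mod 3397)
3^8 ≡ 81^2 = 6561 ≡ 3164 (mod 3397)
3^16 ≡ 3164^2 = 10010896 ≡ 3334 (mod 3397)
3^32 ≡ 3334^2 = 11115556 ≡ 572 (mod 3397)
3^64 ≡ 572^2 = 327184 ≡ 1072 (mod 3397)
3^128 ≡ 1072^2 = 1149184 ≡ 998 (mod 3397)
3^256 ≡ 998^2 = 996004 ≡ 683 (mod 3397)
3^512 ≡ 683^2 = 466489 ≡ 1100 (mod 3397)
3^1024 ≡ 1100^2 = 1210000 ≡ 668 (mod 3397)
3^2048 ≡ 668^2 = 446224 ≡ 1217 (mod 3397)
3396 = 2048 + 1024 + 256 + 64 + 4 in binary powers of 2.
So 3^3396 ≡ 1217 · 668 · 683 · 1072 · 81 ≡ 2343 (mod 3397).
Since 2343 ≠ 1, base 3 is a Fermat witness: 3397 is composite.

2343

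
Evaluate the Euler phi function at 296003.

279328

Factor: 296003 = 29 · 59 · 173.
φ(296003) = (29−1) · (59−1) · (173−1) = 28 · 58 · 172 = 279328.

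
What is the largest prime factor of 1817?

1817 = 23 · 79
79 is prime.
So 1817 = 23 · 79; the largest prime factor is 79.

79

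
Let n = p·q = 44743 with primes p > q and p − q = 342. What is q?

101

Since p = q + 342, we have 44743 = q(q + 342), so q² + 342q − 44743 = 0.
Discriminant: 342² + 4·44743 = 116964 + 178972 = 295936; √295936 = 544.
q = (−342 + 544)/2 = 101, and p = q + 342 = 443.
Check: 101 · 443 = 44743.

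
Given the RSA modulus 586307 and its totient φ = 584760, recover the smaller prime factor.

661

φ(n) = (p−1)(q−1) = n − (p+q) + 1, so p + q = 586307 − 584760 + 1 = 1548.
p and q are the roots of t² − 1548t + 586307 = 0.
Discriminant: 1548² − 4·586307 = 2396304 − 2345228 = 51076; √51076 = 226.
q = (1548 − 226)/2 = 661, p = (1548 + 226)/2 = 887.
Check: 661 · 887 = 586307.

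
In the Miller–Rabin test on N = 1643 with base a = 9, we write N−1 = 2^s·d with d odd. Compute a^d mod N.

1643 − 1 = 1642 = 2^1 · 821, so d = 821.
9^1 ≡ 9 (mod 1643)
9^2 ≡ 9^2 = 81 ≡ 81 (mod 1643)
9^4 ≡ 81^2 = 6561 ≡ 1632 (mod 1643)
9^8 ≡ 1632^2 = 2663424 ≡ 121 (mod 1643)
9^16 ≡ 121^2 = 14641 ≡ 1497 (mod 1643)
9^32 ≡ 1497^2 = 2241009 ≡ 1600 (mod 1643)
9^64 ≡ 1600^2 = 2560000 ≡ 206 (mod 1643)
9^128 ≡ 206^2 = 42436 ≡ 1361 (mod 1643)
9^256 ≡ 1361^2 = 1852321 ≡ 660 (mod 1643)
9^512 ≡ 660^2 = 435600 ≡ 205 (mod 1643)
821 = 512 + 256 + 32 + 16 + 4 + 1 in binary powers of 2.
So 9^821 ≡ 205 · 660 · 1600 · 1497 · 1632 · 9 ≡ 820 (mod 1643).
Squaring chain: 820; never reaches −1, so base 9 is a Miller–Rabin witness that 1643 is composite.

820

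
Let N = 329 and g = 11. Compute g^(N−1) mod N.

11^1 ≡ 11 (mod 329)
11^2 ≡ 11^2 = 121 ≡ 121 (mod 329)
11^4 ≡ 121^2 = 14641 ≡ 165 (mod 329)
11^8 ≡ 165^2 = 27225 ≡ 247 (mod 329)
11^16 ≡ 247^2 = 61009 ≡ 144 (mod 329)
11^32 ≡ 144^2 = 20736 ≡ 9 (mod 329)
11^64 ≡ 9^2 = 81 ≡ 81 (mod 329)
11^128 ≡ 81^2 = 6561 ≡ 310 (mod 329)
11^256 ≡ 310^2 = 96100 ≡ 32 (mod 329)
328 = 256 + 64 + 8 in binary powers of 2.
So 11^328 ≡ 32 · 81 · 247 ≡ 319 (mod 329).
Since 319 ≠ 1, base 11 is a Fermat witness: 329 is composite.

319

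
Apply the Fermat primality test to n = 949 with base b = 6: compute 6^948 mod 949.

6^1 ≡ 6 (mod 949)
6^2 ≡ 6^2 = 36 ≡ 36 (mod 949)
6^4 ≡ 36^2 = 1296 ≡ 347 (mod 949)
6^8 ≡ 347^2 = 120409 ≡ 835 (mod 949)
6^16 ≡ 835^2 = 697225 ≡ 659 (mod 949)
6^32 ≡ 659^2 = 434281 ≡ 588 (mod 949)
6^64 ≡ 588^2 = 345744 ≡ 308 (mod 949)
6^128 ≡ 308^2 = 94864 ≡ 913 (mod 949)
6^256 ≡ 913^2 = 833569 ≡ 347 (mod 949)
6^512 ≡ 347^2 = 120409 ≡ 835 (mod 949)
948 = 512 + 256 + 128 + 32 + 16 + 4 in binary powers of 2.
So 6^948 ≡ 835 · 347 · 913 · 588 · 659 · 347 ≡ 300 (mod 949).
Since 300 ≠ 1, base 6 is a Fermat witness: 949 is composite.

300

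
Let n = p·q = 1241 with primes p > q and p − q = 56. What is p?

Since p = q + 56, we have 1241 = q(q + 56), so q² + 56q − 1241 = 0.
Discriminant: 56² + 4·1241 = 3136 + 4964 = 8100; √8100 = 90.
q = (−56 + 90)/2 = 17, and p = q + 56 = 73.
Check: 17 · 73 = 1241.

73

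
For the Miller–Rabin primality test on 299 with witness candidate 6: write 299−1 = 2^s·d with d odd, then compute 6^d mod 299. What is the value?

299 − 1 = 298 = 2^1 · 149, so d = 149.
6^1 ≡ 6 (mod 299)
6^2 ≡ 6^2 = 36 ≡ 36 (mod 299)
6^4 ≡ 36^2 = 1296 ≡ 100 (mod 299)
6^8 ≡ 100^2 = 10000 ≡ 133 (mod 299)
6^16 ≡ 133^2 = 17689 ≡ 48 (mod 299)
6^32 ≡ 48^2 = 2304 ≡ 211 (mod 299)
6^64 ≡ 211^2 = 44521 ≡ 269 (mod 299)
6^128 ≡ 269^2 = 72361 ≡ 3 (mod 299)
149 = 128 + 16 + 4 + 1 in binary powers of 2.
So 6^149 ≡ 3 · 48 · 100 · 6 ≡ 288 (mod 299).
Squaring chain: 288; never reaches −1, so base 6 is a Miller–Rabin witness that 299 is composite.

288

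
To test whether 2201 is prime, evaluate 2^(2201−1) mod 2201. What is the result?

1582

2^1 ≡ 2 (mod 2201)
2^2 ≡ 2^2 = 4 ≡ 4 (mod 2201)
2^4 ≡ 4^2 = 16 ≡ 16 (mod 2201)
2^8 ≡ 16^2 = 256 ≡ 256 (mod 2201)
2^16 ≡ 256^2 = 65536 ≡ 1707 (mod 2201)
2^32 ≡ 1707^2 = 2913849 ≡ 1926 (mod 2201)
2^64 ≡ 1926^2 = 3709476 ≡ 791 (mod 2201)
2^128 ≡ 791^2 = 625681 ≡ 597 (mod 2201)
2^256 ≡ 597^2 = 356409 ≡ 2048 (mod 2201)
2^512 ≡ 2048^2 = 4194304 ≡ 1399 (mod 2201)
2^1024 ≡ 1399^2 = 1957201 ≡ 512 (mod 2201)
2^2048 ≡ 512^2 = 262144 ≡ 225 (mod 2201)
2200 = 2048 + 128 + 16 + 8 in binary powers of 2.
So 2^2200 ≡ 225 · 597 · 1707 · 256 ≡ 1582 (mod 2201).
Since 1582 ≠ 1, base 2 is a Fermat witness: 2201 is composite.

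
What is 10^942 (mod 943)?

469

10^1 ≡ 10 (mod 943)
10^2 ≡ 10^2 = 100 ≡ 100 (mod 943)
10^4 ≡ 100^2 = 10000 ≡ 570 (mod 943)
10^8 ≡ 570^2 = 324900 ≡ 508 (mod 943)
10^16 ≡ 508^2 = 258064 ≡ 625 (mod 943)
10^32 ≡ 625^2 = 390625 ≡ 223 (mod 943)
10^64 ≡ 223^2 = 49729 ≡ 693 (mod 943)
10^128 ≡ 693^2 = 480249 ≡ 262 (mod 943)
10^256 ≡ 262^2 = 68644 ≡ 748 (mod 943)
10^512 ≡ 748^2 = 559504 ≡ 305 (mod 943)
942 = 512 + 256 + 128 + 32 + 8 + 4 + 2 in binary powers of 2.
So 10^942 ≡ 305 · 748 · 262 · 223 · 508 · 570 · 100 ≡ 469 (mod 943).
Since 469 ≠ 1, base 10 is a Fermat witness: 943 is composite.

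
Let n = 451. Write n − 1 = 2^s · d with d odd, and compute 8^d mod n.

296

451 − 1 = 450 = 2^1 · 225, so d = 225.
8^1 ≡ 8 (mod 451)
8^2 ≡ 8^2 = 64 ≡ 64 (mod 451)
8^4 ≡ 64^2 = 4096 ≡ 37 (mod 451)
8^8 ≡ 37^2 = 1369 ≡ 16 (mod 451)
8^16 ≡ 16^2 = 256 ≡ 256 (mod 451)
8^32 ≡ 256^2 = 65536 ≡ 141 (mod 451)
8^64 ≡ 141^2 = 19881 ≡ 37 (mod 451)
8^128 ≡ 37^2 = 1369 ≡ 16 (mod 451)
225 = 128 + 64 + 32 + 1 in binary powers of 2.
So 8^225 ≡ 16 · 37 · 141 · 8 ≡ 296 (mod 451).
Squaring chain: 296; never reaches −1, so base 8 is a Miller–Rabin witness that 451 is composite.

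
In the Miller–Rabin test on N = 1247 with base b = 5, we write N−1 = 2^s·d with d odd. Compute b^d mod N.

695

1247 − 1 = 1246 = 2^1 · 623, so d = 623.
5^1 ≡ 5 (mod 1247)
5^2 ≡ 5^2 = 25 ≡ 25 (mod 1247)
5^4 ≡ 25^2 = 625 ≡ 625 (mod 1247)
5^8 ≡ 625^2 = 390625 ≡ 314 (mod 1247)
5^16 ≡ 314^2 = 98596 ≡ 83 (mod 1247)
5^32 ≡ 83^2 = 6889 ≡ 654 (mod 1247)
5^64 ≡ 654^2 = 427716 ≡ 1242 (mod 1247)
5^128 ≡ 1242^2 = 1542564 ≡ 25 (mod 1247)
5^256 ≡ 25^2 = 625 ≡ 625 (mod 1247)
5^512 ≡ 625^2 = 390625 ≡ 314 (mod 1247)
623 = 512 + 64 + 32 + 8 + 4 + 2 + 1 in binary powers of 2.
So 5^623 ≡ 314 · 1242 · 654 · 314 · 625 · 25 · 5 ≡ 695 (mod 1247).
Squaring chain: 695; never reaches −1, so base 5 is a Miller–Rabin witness that 1247 is composite.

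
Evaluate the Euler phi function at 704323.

Factor: 704323 = 29 · 149 · 163.
φ(704323) = (29−1) · (149−1) · (163−1) = 28 · 148 · 162 = 671328.

671328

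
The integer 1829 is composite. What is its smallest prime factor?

1829 is odd.
Digit sum 20, not divisible by 3.
Ends in 9: not divisible by 5.
7: 1829 = 7·261 + 2
11: 1829 = 11·166 + 3
13: 1829 = 13·140 + 9
17: 1829 = 17·107 + 10
19: 1829 = 19·96 + 5
23: 1829 = 23·79 + 12
29: 1829 = 29·63 + 2
31: 1829 = 31·59

31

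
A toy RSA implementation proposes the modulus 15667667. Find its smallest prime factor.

15667667 is odd.
Digit sum 44, not divisible by 3.
Ends in 7: not divisible by 5.
7: 15667667 = 7·2238238 + 1
11: 15667667 = 11·1424333 + 4
13: 15667667 = 13·1205205 + 2
17: 15667667 = 17·921627 + 8
19: 15667667 = 19·824614 + 1
23: 15667667 = 23·681202 + 21
29: 15667667 = 29·540264 + 11
31: 15667667 = 31·505408 + 19
37: 15667667 = 37·423450 + 17
41: 15667667 = 41·382138 + 9
43: 15667667 = 43·364364 + 15
47: 15667667 = 47·333354 + 29
53: 15667667 = 53·295616 + 19
59: 15667667 = 59·265553 + 40
61: 15667667 = 61·256847

61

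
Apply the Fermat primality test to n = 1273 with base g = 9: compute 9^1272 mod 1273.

9^1 ≡ 9 (mod 1273)
9^2 ≡ 9^2 = 81 ≡ 81 (mod 1273)
9^4 ≡ 81^2 = 6561 ≡ 196 (mod 1273)
9^8 ≡ 196^2 = 38416 ≡ 226 (mod 1273)
9^16 ≡ 226^2 = 51076 ≡ 156 (mod 1273)
9^32 ≡ 156^2 = 24336 ≡ 149 (mod 1273)
9^64 ≡ 149^2 = 22201 ≡ 560 (mod 1273)
9^128 ≡ 560^2 = 313600 ≡ 442 (mod 1273)
9^256 ≡ 442^2 = 195364 ≡ 595 (mod 1273)
9^512 ≡ 595^2 = 354025 ≡ 131 (mod 1273)
9^1024 ≡ 131^2 = 17161 ≡ 612 (mod 1273)
1272 = 1024 + 128 + 64 + 32 + 16 + 8 in binary powers of 2.
So 9^1272 ≡ 612 · 442 · 560 · 149 · 156 · 226 ≡ 710 (mod 1273).
Since 710 ≠ 1, base 9 is a Fermat witness: 1273 is composite.

710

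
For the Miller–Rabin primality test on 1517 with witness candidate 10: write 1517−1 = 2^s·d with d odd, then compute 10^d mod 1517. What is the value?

1517 − 1 = 1516 = 2^2 · 379, so d = 379.
10^1 ≡ 10 (mod 1517)
10^2 ≡ 10^2 = 100 ≡ 100 (mod 1517)
10^4 ≡ 100^2 = 10000 ≡ 898 (mod 1517)
10^8 ≡ 898^2 = 806404 ≡ 877 (mod 1517)
10^16 ≡ 877^2 = 769129 ≡ 10 (mod 1517)
10^32 ≡ 10^2 = 100 ≡ 100 (mod 1517)
10^64 ≡ 100^2 = 10000 ≡ 898 (mod 1517)
10^128 ≡ 898^2 = 806404 ≡ 877 (mod 1517)
10^256 ≡ 877^2 = 769129 ≡ 10 (mod 1517)
379 = 256 + 64 + 32 + 16 + 8 + 2 + 1 in binary powers of 2.
So 10^379 ≡ 10 · 898 · 100 · 10 · 877 · 100 · 10 ≡ 898 (mod 1517).
Squaring chain: 898 → 877; never reaches −1, so base 10 is a Miller–Rabin witness that 1517 is composite.

898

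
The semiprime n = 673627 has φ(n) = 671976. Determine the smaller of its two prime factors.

733

φ(n) = (p−1)(q−1) = n − (p+q) + 1, so p + q = 673627 − 671976 + 1 = 1652.
p and q are the roots of t² − 1652t + 673627 = 0.
Discriminant: 1652² − 4·673627 = 2729104 − 2694508 = 34596; √34596 = 186.
q = (1652 − 186)/2 = 733, p = (1652 + 186)/2 = 919.
Check: 733 · 919 = 673627.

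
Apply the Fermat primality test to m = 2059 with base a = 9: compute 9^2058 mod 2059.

9^1 ≡ 9 (mod 2059)
9^2 ≡ 9^2 = 81 ≡ 81 (mod 2059)
9^4 ≡ 81^2 = 6561 ≡ 384 (mod 2059)
9^8 ≡ 384^2 = 147456 ≡ 1267 (mod 2059)
9^16 ≡ 1267^2 = 1605289 ≡ 1328 (mod 2059)
9^32 ≡ 1328^2 = 1763584 ≡ 1080 (mod 2059)
9^64 ≡ 1080^2 = 1166400 ≡ 1006 (mod 2059)
9^128 ≡ 1006^2 = 1012036 ≡ 1067 (mod 2059)
9^256 ≡ 1067^2 = 1138489 ≡ 1921 (mod 2059)
9^512 ≡ 1921^2 = 3690241 ≡ 513 (mod 2059)
9^1024 ≡ 513^2 = 263169 ≡ 1676 (mod 2059)
9^2048 ≡ 1676^2 = 2808976 ≡ 500 (mod 2059)
2058 = 2048 + 8 + 2 in binary powers of 2.
So 9^2058 ≡ 500 · 1267 · 81 ≡ 1161 (mod 2059).
Since 1161 ≠ 1, base 9 is a Fermat witness: 2059 is composite.

1161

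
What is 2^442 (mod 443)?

2^1 ≡ 2 (mod 443)
2^2 ≡ 2^2 = 4 ≡ 4 (mod 443)
2^4 ≡ 4^2 = 16 ≡ 16 (mod 443)
2^8 ≡ 16^2 = 256 ≡ 256 (mod 443)
2^16 ≡ 256^2 = 65536 ≡ 415 (mod 443)
2^32 ≡ 415^2 = 172225 ≡ 341 (mod 443)
2^64 ≡ 341^2 = 116281 ≡ 215 (mod 443)
2^128 ≡ 215^2 = 46225 ≡ 153 (mod 443)
2^256 ≡ 153^2 = 23409 ≡ 373 (mod 443)
442 = 256 + 128 + 32 + 16 + 8 + 2 in binary powers of 2.
So 2^442 ≡ 373 · 153 · 341 · 415 · 256 · 4 ≡ 1 (mod 443).
Since the result is 1, base 2 gives no evidence that 443 is composite.

1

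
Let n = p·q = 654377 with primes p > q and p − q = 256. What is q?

691

Since p = q + 256, we have 654377 = q(q + 256), so q² + 256q − 654377 = 0.
Discriminant: 256² + 4·654377 = 65536 + 2617508 = 2683044; √2683044 = 1638.
q = (−256 + 1638)/2 = 691, and p = q + 256 = 947.
Check: 691 · 947 = 654377.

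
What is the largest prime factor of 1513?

89

1513 = 17 · 89
89 is prime.
So 1513 = 17 · 89; the largest prime factor is 89.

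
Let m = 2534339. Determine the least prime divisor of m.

2534339 is odd.
Digit sum 29, not divisible by 3.
Ends in 9: not divisible by 5.
7: 2534339 = 7·362048 + 3
11: 2534339 = 11·230394 + 5
13: 2534339 = 13·194949 + 2
17: 2534339 = 17·149078 + 13
19: 2534339 = 19·133386 + 5
23: 2534339 = 23·110188 + 15
29: 2534339 = 29·87391

29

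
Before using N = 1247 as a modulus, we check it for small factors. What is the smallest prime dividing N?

29

1247 is odd.
Digit sum 14, not divisible by 3.
Ends in 7: not divisible by 5.
7: 1247 = 7·178 + 1
11: 1247 = 11·113 + 4
13: 1247 = 13·95 + 12
17: 1247 = 17·73 + 6
19: 1247 = 19·65 + 12
23: 1247 = 23·54 + 5
29: 1247 = 29·43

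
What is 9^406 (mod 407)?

9^1 ≡ 9 (mod 407)
9^2 ≡ 9^2 = 81 ≡ 81 (mod 407)
9^4 ≡ 81^2 = 6561 ≡ 49 (mod 407)
9^8 ≡ 49^2 = 2401 ≡ 366 (mod 407)
9^16 ≡ 366^2 = 133956 ≡ 53 (mod 407)
9^32 ≡ 53^2 = 2809 ≡ 367 (mod 407)
9^64 ≡ 367^2 = 134689 ≡ 379 (mod 407)
9^128 ≡ 379^2 = 143641 ≡ 377 (mod 407)
9^256 ≡ 377^2 = 142129 ≡ 86 (mod 407)
406 = 256 + 128 + 16 + 4 + 2 in binary powers of 2.
So 9^406 ≡ 86 · 377 · 53 · 49 · 81 ≡ 9 (mod 407).
Since 9 ≠ 1, base 9 is a Fermat witness: 407 is composite.

9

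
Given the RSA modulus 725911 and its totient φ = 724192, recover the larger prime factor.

977

φ(n) = (p−1)(q−1) = n − (p+q) + 1, so p + q = 725911 − 724192 + 1 = 1720.
p and q are the roots of t² − 1720t + 725911 = 0.
Discriminant: 1720² − 4·725911 = 2958400 − 2903644 = 54756; √54756 = 234.
q = (1720 − 234)/2 = 743, p = (1720 + 234)/2 = 977.
Check: 743 · 977 = 725911.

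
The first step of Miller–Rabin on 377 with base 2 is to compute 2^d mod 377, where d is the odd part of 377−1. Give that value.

345

377 − 1 = 376 = 2^3 · 47, so d = 47.
2^1 ≡ 2 (mod 377)
2^2 ≡ 2^2 = 4 ≡ 4 (mod 377)
2^4 ≡ 4^2 = 16 ≡ 16 (mod 377)
2^8 ≡ 16^2 = 256 ≡ 256 (mod 377)
2^16 ≡ 256^2 = 65536 ≡ 315 (mod 377)
2^32 ≡ 315^2 = 99225 ≡ 74 (mod 377)
47 = 32 + 8 + 4 + 2 + 1 in binary powers of 2.
So 2^47 ≡ 74 · 256 · 16 · 4 · 2 ≡ 345 (mod 377).
Squaring chain: 345 → 270 → 139; never reaches −1, so base 2 is a Miller–Rabin witness that 377 is composite.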